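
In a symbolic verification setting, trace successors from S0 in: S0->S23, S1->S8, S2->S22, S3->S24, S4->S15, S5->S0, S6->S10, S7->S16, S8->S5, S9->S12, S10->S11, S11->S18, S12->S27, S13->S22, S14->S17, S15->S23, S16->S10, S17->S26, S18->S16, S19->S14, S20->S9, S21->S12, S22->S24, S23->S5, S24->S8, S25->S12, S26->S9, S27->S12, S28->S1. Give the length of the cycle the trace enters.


Trace from S0 until a state repeats:
  S0 -> S23 -> S5 -> S0
S0 first seen at step 0, revisited at step 3.
Cycle length = 3 - 0 = 3

3


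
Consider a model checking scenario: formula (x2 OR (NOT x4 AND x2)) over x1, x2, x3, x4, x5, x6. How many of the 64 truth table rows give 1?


Formula: (x2 OR (NOT x4 AND x2)) over 6 vars (64 rows)
Evaluate each row (x1, x2, x3, x4, x5, x6 as bits, MSB first):
  row 0 [000000]: (0 OR (NOT 0 AND 0)) -> 0
  row 1 [000001]: (0 OR (NOT 0 AND 0)) -> 0
  row 2 [000010]: (0 OR (NOT 0 AND 0)) -> 0
  row 3 [000011]: (0 OR (NOT 0 AND 0)) -> 0
  row 4 [000100]: (0 OR (NOT 1 AND 0)) -> 0
  (every remaining row is evaluated the same way; all 64 results are listed next)
Full result column, 8 rows per line (x1,x2,x3 fixed per line; x4,x5,x6 runs 000..111 left to right):
  rows 0-7 [x1,x2,x3=000]: 00000000  (ones: 0)
  rows 8-15 [x1,x2,x3=001]: 00000000  (ones: 0)
  rows 16-23 [x1,x2,x3=010]: 11111111  (ones: 8)
  rows 24-31 [x1,x2,x3=011]: 11111111  (ones: 8)
  rows 32-39 [x1,x2,x3=100]: 00000000  (ones: 0)
  rows 40-47 [x1,x2,x3=101]: 00000000  (ones: 0)
  rows 48-55 [x1,x2,x3=110]: 11111111  (ones: 8)
  rows 56-63 [x1,x2,x3=111]: 11111111  (ones: 8)
Count of 1-rows = 0+0+8+8+0+0+8+8 = 32

32


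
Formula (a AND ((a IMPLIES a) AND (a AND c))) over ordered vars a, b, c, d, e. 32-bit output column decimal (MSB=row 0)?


Formula: (a AND ((a IMPLIES a) AND (a AND c))) over a, b, c, d, e (32 rows)
Evaluate each row (bits = a,b,c,d,e, MSB first):
  row 0 [00000]: (0 AND ((0 IMPLIES 0) AND (0 AND 0))) -> 0
  row 1 [00001]: (0 AND ((0 IMPLIES 0) AND (0 AND 0))) -> 0
  row 2 [00010]: (0 AND ((0 IMPLIES 0) AND (0 AND 0))) -> 0
  row 3 [00011]: (0 AND ((0 IMPLIES 0) AND (0 AND 0))) -> 0
  row 4 [00100]: (0 AND ((0 IMPLIES 0) AND (0 AND 1))) -> 0
  row 5 [00101]: (0 AND ((0 IMPLIES 0) AND (0 AND 1))) -> 0
  row 6 [00110]: (0 AND ((0 IMPLIES 0) AND (0 AND 1))) -> 0
  row 7 [00111]: (0 AND ((0 IMPLIES 0) AND (0 AND 1))) -> 0
  row 8 [01000]: (0 AND ((0 IMPLIES 0) AND (0 AND 0))) -> 0
  row 9 [01001]: (0 AND ((0 IMPLIES 0) AND (0 AND 0))) -> 0
  row 10 [01010]: (0 AND ((0 IMPLIES 0) AND (0 AND 0))) -> 0
  row 11 [01011]: (0 AND ((0 IMPLIES 0) AND (0 AND 0))) -> 0
  row 12 [01100]: (0 AND ((0 IMPLIES 0) AND (0 AND 1))) -> 0
  row 13 [01101]: (0 AND ((0 IMPLIES 0) AND (0 AND 1))) -> 0
  row 14 [01110]: (0 AND ((0 IMPLIES 0) AND (0 AND 1))) -> 0
  row 15 [01111]: (0 AND ((0 IMPLIES 0) AND (0 AND 1))) -> 0
  row 16 [10000]: (1 AND ((1 IMPLIES 1) AND (1 AND 0))) -> 0
  row 17 [10001]: (1 AND ((1 IMPLIES 1) AND (1 AND 0))) -> 0
  row 18 [10010]: (1 AND ((1 IMPLIES 1) AND (1 AND 0))) -> 0
  row 19 [10011]: (1 AND ((1 IMPLIES 1) AND (1 AND 0))) -> 0
  row 20 [10100]: (1 AND ((1 IMPLIES 1) AND (1 AND 1))) -> 1
  row 21 [10101]: (1 AND ((1 IMPLIES 1) AND (1 AND 1))) -> 1
  row 22 [10110]: (1 AND ((1 IMPLIES 1) AND (1 AND 1))) -> 1
  row 23 [10111]: (1 AND ((1 IMPLIES 1) AND (1 AND 1))) -> 1
  row 24 [11000]: (1 AND ((1 IMPLIES 1) AND (1 AND 0))) -> 0
  row 25 [11001]: (1 AND ((1 IMPLIES 1) AND (1 AND 0))) -> 0
  row 26 [11010]: (1 AND ((1 IMPLIES 1) AND (1 AND 0))) -> 0
  row 27 [11011]: (1 AND ((1 IMPLIES 1) AND (1 AND 0))) -> 0
  row 28 [11100]: (1 AND ((1 IMPLIES 1) AND (1 AND 1))) -> 1
  row 29 [11101]: (1 AND ((1 IMPLIES 1) AND (1 AND 1))) -> 1
  row 30 [11110]: (1 AND ((1 IMPLIES 1) AND (1 AND 1))) -> 1
  row 31 [11111]: (1 AND ((1 IMPLIES 1) AND (1 AND 1))) -> 1
Full result column, 4 rows per line (a,b,c fixed per line; d,e runs 00..11 left to right):
  rows 0-3 [a,b,c=000]: 0000  = hex 0
  rows 4-7 [a,b,c=001]: 0000  = hex 0
  rows 8-11 [a,b,c=010]: 0000  = hex 0
  rows 12-15 [a,b,c=011]: 0000  = hex 0
  rows 16-19 [a,b,c=100]: 0000  = hex 0
  rows 20-23 [a,b,c=101]: 1111  = hex F
  rows 24-27 [a,b,c=110]: 0000  = hex 0
  rows 28-31 [a,b,c=111]: 1111  = hex F
Output column (row 0 .. row 31) = 00000000000000000000111100001111
Output column grouped in 4s = 0000 0000 0000 0000 0000 1111 0000 1111 = 0x00000F0F
Convert to decimal digit by digit (value = value*16 + digit):
  0 -> 0
  0*16 + 0 = 0
  0*16 + 0 = 0
  0*16 + 0 = 0
  0*16 + 0 = 0
  0*16 + 15 (F) = 15
  15*16 + 0 = 240
  240*16 + 15 (F) = 3855
Decimal = 3855

3855


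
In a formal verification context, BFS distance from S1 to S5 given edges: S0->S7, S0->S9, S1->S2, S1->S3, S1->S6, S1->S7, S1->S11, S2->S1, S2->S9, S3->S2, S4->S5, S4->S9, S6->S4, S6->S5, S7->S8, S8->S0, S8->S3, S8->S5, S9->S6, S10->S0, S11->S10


BFS layer-by-layer from S1:
  dist 0: {S1}
  dist 1: {S2, S3, S6, S7, S11}
  dist 2: {S4, S5, S8, S9, S10}
  -> S5 reached at distance 2
Shortest path length = 2

2


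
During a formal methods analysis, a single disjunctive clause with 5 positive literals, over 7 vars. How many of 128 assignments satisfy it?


Step 1: Total=2^7=128
Step 2: Unsat when all 5 false: 2^2=4
Step 3: Sat=128-4=124

124


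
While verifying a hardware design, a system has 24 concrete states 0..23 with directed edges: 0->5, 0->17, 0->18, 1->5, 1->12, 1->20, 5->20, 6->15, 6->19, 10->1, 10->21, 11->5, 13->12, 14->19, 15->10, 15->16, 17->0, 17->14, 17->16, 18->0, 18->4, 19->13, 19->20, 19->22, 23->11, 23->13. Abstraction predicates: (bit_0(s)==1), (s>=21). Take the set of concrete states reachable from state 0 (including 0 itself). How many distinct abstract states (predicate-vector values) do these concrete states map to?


BFS from 0:
Concrete reachable: {0, 4, 5, 12, 13, 14, 16, 17, 18, 19, 20, 22}
Abstract via predicates (bit_0(s)==1), (s>=21):
  (0,0) <- {0, 4, 12, 14, 16, 18, 20}
  (0,1) <- {22}
  (1,0) <- {5, 13, 17, 19}
Distinct abstract states = 3

3


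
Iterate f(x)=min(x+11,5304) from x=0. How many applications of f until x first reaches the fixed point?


Step 1: x=0, cap=5304, increment=11
Step 2: x grows by 11 each step until capped at 5304; fixed point is x=5304
Step 3: iterations = ceil(5304/11) = 483

483


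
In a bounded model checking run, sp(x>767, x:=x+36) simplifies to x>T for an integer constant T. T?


Formula: sp(P, x:=E) = exists old_x. (x = E[old_x/x]) AND P[old_x/x] (old_x is the value of x before the assignment; eliminate old_x by solving x = E[old_x/x] for old_x)
Step 1: Precondition P: x>767, i.e. old_x > 767
Step 2: Assignment gives x = old_x + 36, so old_x = x - 36
Step 3: Substitute into P: x - 36 > 767
Step 4: Simplify: x > 767+36 = 803

803


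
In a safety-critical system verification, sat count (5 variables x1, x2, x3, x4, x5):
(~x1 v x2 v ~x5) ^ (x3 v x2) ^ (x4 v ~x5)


CNF with 3 clauses over 5 vars (32 assignments).
An assignment satisfies CNF iff every clause has >=1 true literal.
Check each row (bits = x1,x2,x3,x4,x5; clause T/F shown):
  row 0 [00000]: clauses=TFT -> 0
  row 1 [00001]: clauses=TFF -> 0
  row 2 [00010]: clauses=TFT -> 0
  row 3 [00011]: clauses=TFT -> 0
  row 4 [00100]: clauses=TTT -> 1
  row 5 [00101]: clauses=TTF -> 0
  row 6 [00110]: clauses=TTT -> 1
  row 7 [00111]: clauses=TTT -> 1
  row 8 [01000]: clauses=TTT -> 1
  row 9 [01001]: clauses=TTF -> 0
  row 10 [01010]: clauses=TTT -> 1
  row 11 [01011]: clauses=TTT -> 1
  row 12 [01100]: clauses=TTT -> 1
  row 13 [01101]: clauses=TTF -> 0
  row 14 [01110]: clauses=TTT -> 1
  row 15 [01111]: clauses=TTT -> 1
  row 16 [10000]: clauses=TFT -> 0
  row 17 [10001]: clauses=FFF -> 0
  row 18 [10010]: clauses=TFT -> 0
  row 19 [10011]: clauses=FFT -> 0
  row 20 [10100]: clauses=TTT -> 1
  row 21 [10101]: clauses=FTF -> 0
  row 22 [10110]: clauses=TTT -> 1
  row 23 [10111]: clauses=FTT -> 0
  row 24 [11000]: clauses=TTT -> 1
  row 25 [11001]: clauses=TTF -> 0
  row 26 [11010]: clauses=TTT -> 1
  row 27 [11011]: clauses=TTT -> 1
  row 28 [11100]: clauses=TTT -> 1
  row 29 [11101]: clauses=TTF -> 0
  row 30 [11110]: clauses=TTT -> 1
  row 31 [11111]: clauses=TTT -> 1
Full result column, 8 rows per line (x1,x2 fixed per line; x3,x4,x5 runs 000..111 left to right):
  rows 0-7 [x1,x2=00]: 00001011  (ones: 3)
  rows 8-15 [x1,x2=01]: 10111011  (ones: 6)
  rows 16-23 [x1,x2=10]: 00001010  (ones: 2)
  rows 24-31 [x1,x2=11]: 10111011  (ones: 6)
Satisfying assignments = 3+6+2+6 = 17

17


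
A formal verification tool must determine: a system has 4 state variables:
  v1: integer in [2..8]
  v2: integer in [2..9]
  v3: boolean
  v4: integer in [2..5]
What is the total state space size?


State space = product of domain sizes of all variables.
Domain sizes:
  v1 (integer in [2..8]): 7
  v2 (integer in [2..9]): 8
  v3 (boolean): 2
  v4 (integer in [2..5]): 4
Product = 7 * 8 * 2 * 4 = 448

448


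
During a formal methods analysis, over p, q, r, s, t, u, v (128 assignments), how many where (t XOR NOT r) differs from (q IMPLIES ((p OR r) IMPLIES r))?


F1 = (t XOR NOT r)
F2 = (q IMPLIES ((p OR r) IMPLIES r))
Evaluate both on each of 128 rows (bits = p,q,r,s,t,u,v):
  row 0 [0000000]: F1=1 F2=1 -> 0
  row 1 [0000001]: F1=1 F2=1 -> 0
  row 2 [0000010]: F1=1 F2=1 -> 0
  row 3 [0000011]: F1=1 F2=1 -> 0
  row 4 [0000100]: F1=0 F2=1 (differ) -> 1
  (every remaining row is evaluated the same way; all 128 results are listed next)
Full result column, 8 rows per line (p,q,r,s fixed per line; t,u,v runs 000..111 left to right):
  rows 0-7 [p,q,r,s=0000]: 00001111  (ones: 4)
  rows 8-15 [p,q,r,s=0001]: 00001111  (ones: 4)
  rows 16-23 [p,q,r,s=0010]: 11110000  (ones: 4)
  rows 24-31 [p,q,r,s=0011]: 11110000  (ones: 4)
  rows 32-39 [p,q,r,s=0100]: 00001111  (ones: 4)
  rows 40-47 [p,q,r,s=0101]: 00001111  (ones: 4)
  rows 48-55 [p,q,r,s=0110]: 11110000  (ones: 4)
  rows 56-63 [p,q,r,s=0111]: 11110000  (ones: 4)
  rows 64-71 [p,q,r,s=1000]: 00001111  (ones: 4)
  rows 72-79 [p,q,r,s=1001]: 00001111  (ones: 4)
  rows 80-87 [p,q,r,s=1010]: 11110000  (ones: 4)
  rows 88-95 [p,q,r,s=1011]: 11110000  (ones: 4)
  rows 96-103 [p,q,r,s=1100]: 11110000  (ones: 4)
  rows 104-111 [p,q,r,s=1101]: 11110000  (ones: 4)
  rows 112-119 [p,q,r,s=1110]: 11110000  (ones: 4)
  rows 120-127 [p,q,r,s=1111]: 11110000  (ones: 4)
Disagreements = 4+4+4+4+4+4+4+4+4+4+4+4+4+4+4+4 = 64

64


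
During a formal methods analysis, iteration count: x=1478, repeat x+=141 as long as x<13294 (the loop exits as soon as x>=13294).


Step 1: x goes from 1478 toward 13294 by 141; the body runs while x<13294, so iterations = ceil((bound-start)/step)
Step 2: Distance=11816
Step 3: ceil(11816/141)=84

84


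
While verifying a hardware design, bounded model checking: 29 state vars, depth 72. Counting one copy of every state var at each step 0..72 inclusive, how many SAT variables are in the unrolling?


BMC unrolls to depth k, creating one copy of each state var for steps 0..k.
Step count = 72 + 1 = 73 (steps 0 through 72)
Vars per step = 29
Total = 29 * 73 = 2117

2117


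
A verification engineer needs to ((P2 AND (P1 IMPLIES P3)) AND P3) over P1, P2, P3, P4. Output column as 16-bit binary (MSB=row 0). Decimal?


Formula: ((P2 AND (P1 IMPLIES P3)) AND P3) over P1, P2, P3, P4 (16 rows)
Evaluate each row (bits = P1,P2,P3,P4, MSB first):
  row 0 [0000]: ((0 AND (0 IMPLIES 0)) AND 0) -> 0
  row 1 [0001]: ((0 AND (0 IMPLIES 0)) AND 0) -> 0
  row 2 [0010]: ((0 AND (0 IMPLIES 1)) AND 1) -> 0
  row 3 [0011]: ((0 AND (0 IMPLIES 1)) AND 1) -> 0
  row 4 [0100]: ((1 AND (0 IMPLIES 0)) AND 0) -> 0
  row 5 [0101]: ((1 AND (0 IMPLIES 0)) AND 0) -> 0
  row 6 [0110]: ((1 AND (0 IMPLIES 1)) AND 1) -> 1
  row 7 [0111]: ((1 AND (0 IMPLIES 1)) AND 1) -> 1
  row 8 [1000]: ((0 AND (1 IMPLIES 0)) AND 0) -> 0
  row 9 [1001]: ((0 AND (1 IMPLIES 0)) AND 0) -> 0
  row 10 [1010]: ((0 AND (1 IMPLIES 1)) AND 1) -> 0
  row 11 [1011]: ((0 AND (1 IMPLIES 1)) AND 1) -> 0
  row 12 [1100]: ((1 AND (1 IMPLIES 0)) AND 0) -> 0
  row 13 [1101]: ((1 AND (1 IMPLIES 0)) AND 0) -> 0
  row 14 [1110]: ((1 AND (1 IMPLIES 1)) AND 1) -> 1
  row 15 [1111]: ((1 AND (1 IMPLIES 1)) AND 1) -> 1
Full result column, 4 rows per line (P1,P2 fixed per line; P3,P4 runs 00..11 left to right):
  rows 0-3 [P1,P2=00]: 0000  = hex 0
  rows 4-7 [P1,P2=01]: 0011  = hex 3
  rows 8-11 [P1,P2=10]: 0000  = hex 0
  rows 12-15 [P1,P2=11]: 0011  = hex 3
Output column (row 0 .. row 15) = 0000001100000011
Output column grouped in 4s = 0000 0011 0000 0011 = 0x0303
Convert to decimal digit by digit (value = value*16 + digit):
  0 -> 0
  0*16 + 3 = 3
  3*16 + 0 = 48
  48*16 + 3 = 771
Decimal = 771

771


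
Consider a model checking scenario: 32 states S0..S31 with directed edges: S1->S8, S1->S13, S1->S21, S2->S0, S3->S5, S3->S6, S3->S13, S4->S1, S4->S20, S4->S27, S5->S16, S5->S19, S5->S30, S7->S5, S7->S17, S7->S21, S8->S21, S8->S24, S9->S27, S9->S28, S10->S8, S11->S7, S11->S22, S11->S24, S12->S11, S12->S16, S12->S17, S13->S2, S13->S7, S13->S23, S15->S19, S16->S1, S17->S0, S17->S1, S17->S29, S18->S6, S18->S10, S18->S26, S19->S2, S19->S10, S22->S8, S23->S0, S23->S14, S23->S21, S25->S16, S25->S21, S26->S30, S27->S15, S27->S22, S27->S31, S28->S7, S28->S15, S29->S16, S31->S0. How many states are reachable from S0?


BFS from S0:
  layer 0: {S0}
Reachable set: {S0}
Count = 1

1


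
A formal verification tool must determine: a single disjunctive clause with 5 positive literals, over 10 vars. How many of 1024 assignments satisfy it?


Step 1: Total=2^10=1024
Step 2: Unsat when all 5 false: 2^5=32
Step 3: Sat=1024-32=992

992


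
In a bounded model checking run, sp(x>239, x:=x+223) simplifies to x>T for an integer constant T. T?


Formula: sp(P, x:=E) = exists old_x. (x = E[old_x/x]) AND P[old_x/x] (old_x is the value of x before the assignment; eliminate old_x by solving x = E[old_x/x] for old_x)
Step 1: Precondition P: x>239, i.e. old_x > 239
Step 2: Assignment gives x = old_x + 223, so old_x = x - 223
Step 3: Substitute into P: x - 223 > 239
Step 4: Simplify: x > 239+223 = 462

462


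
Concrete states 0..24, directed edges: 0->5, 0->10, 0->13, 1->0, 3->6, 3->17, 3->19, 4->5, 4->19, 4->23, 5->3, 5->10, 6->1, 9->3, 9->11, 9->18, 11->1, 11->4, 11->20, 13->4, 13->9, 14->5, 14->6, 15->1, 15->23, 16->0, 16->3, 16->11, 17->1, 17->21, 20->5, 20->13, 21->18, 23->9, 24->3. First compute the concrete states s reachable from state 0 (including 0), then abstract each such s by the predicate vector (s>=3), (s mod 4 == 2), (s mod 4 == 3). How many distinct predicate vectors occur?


BFS from 0:
Concrete reachable: {0, 1, 3, 4, 5, 6, 9, 10, 11, 13, 17, 18, 19, 20, 21, 23}
Abstract via predicates (s>=3), (s mod 4 == 2), (s mod 4 == 3):
  (0,0,0) <- {0, 1}
  (1,0,0) <- {4, 5, 9, 13, 17, 20, 21}
  (1,0,1) <- {3, 11, 19, 23}
  (1,1,0) <- {6, 10, 18}
Distinct abstract states = 4

4


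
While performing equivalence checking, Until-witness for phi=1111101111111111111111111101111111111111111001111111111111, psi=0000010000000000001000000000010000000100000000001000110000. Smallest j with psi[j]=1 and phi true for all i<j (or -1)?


(phi U psi) at 0: need smallest j with psi[j]=1 and phi[i]=1 for all i in [0,j).
Scan from step 0:
  step 0: phi=1, psi=0 -> continue
  step 1: phi=1, psi=0 -> continue
  step 2: phi=1, psi=0 -> continue
  step 3: phi=1, psi=0 -> continue
  step 5: psi=1 and phi held for [0,5) -> witness found
Witness step = 5

5


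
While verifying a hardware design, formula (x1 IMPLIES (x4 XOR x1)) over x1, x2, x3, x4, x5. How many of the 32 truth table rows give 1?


Formula: (x1 IMPLIES (x4 XOR x1)) over 5 vars (32 rows)
Evaluate each row (x1, x2, x3, x4, x5 as bits, MSB first):
  row 0 [00000]: (0 IMPLIES (0 XOR 0)) -> 1
  row 1 [00001]: (0 IMPLIES (0 XOR 0)) -> 1
  row 2 [00010]: (0 IMPLIES (1 XOR 0)) -> 1
  row 3 [00011]: (0 IMPLIES (1 XOR 0)) -> 1
  row 4 [00100]: (0 IMPLIES (0 XOR 0)) -> 1
  row 5 [00101]: (0 IMPLIES (0 XOR 0)) -> 1
  row 6 [00110]: (0 IMPLIES (1 XOR 0)) -> 1
  row 7 [00111]: (0 IMPLIES (1 XOR 0)) -> 1
  row 8 [01000]: (0 IMPLIES (0 XOR 0)) -> 1
  row 9 [01001]: (0 IMPLIES (0 XOR 0)) -> 1
  row 10 [01010]: (0 IMPLIES (1 XOR 0)) -> 1
  row 11 [01011]: (0 IMPLIES (1 XOR 0)) -> 1
  row 12 [01100]: (0 IMPLIES (0 XOR 0)) -> 1
  row 13 [01101]: (0 IMPLIES (0 XOR 0)) -> 1
  row 14 [01110]: (0 IMPLIES (1 XOR 0)) -> 1
  row 15 [01111]: (0 IMPLIES (1 XOR 0)) -> 1
  row 16 [10000]: (1 IMPLIES (0 XOR 1)) -> 1
  row 17 [10001]: (1 IMPLIES (0 XOR 1)) -> 1
  row 18 [10010]: (1 IMPLIES (1 XOR 1)) -> 0
  row 19 [10011]: (1 IMPLIES (1 XOR 1)) -> 0
  row 20 [10100]: (1 IMPLIES (0 XOR 1)) -> 1
  row 21 [10101]: (1 IMPLIES (0 XOR 1)) -> 1
  row 22 [10110]: (1 IMPLIES (1 XOR 1)) -> 0
  row 23 [10111]: (1 IMPLIES (1 XOR 1)) -> 0
  row 24 [11000]: (1 IMPLIES (0 XOR 1)) -> 1
  row 25 [11001]: (1 IMPLIES (0 XOR 1)) -> 1
  row 26 [11010]: (1 IMPLIES (1 XOR 1)) -> 0
  row 27 [11011]: (1 IMPLIES (1 XOR 1)) -> 0
  row 28 [11100]: (1 IMPLIES (0 XOR 1)) -> 1
  row 29 [11101]: (1 IMPLIES (0 XOR 1)) -> 1
  row 30 [11110]: (1 IMPLIES (1 XOR 1)) -> 0
  row 31 [11111]: (1 IMPLIES (1 XOR 1)) -> 0
Full result column, 8 rows per line (x1,x2 fixed per line; x3,x4,x5 runs 000..111 left to right):
  rows 0-7 [x1,x2=00]: 11111111  (ones: 8)
  rows 8-15 [x1,x2=01]: 11111111  (ones: 8)
  rows 16-23 [x1,x2=10]: 11001100  (ones: 4)
  rows 24-31 [x1,x2=11]: 11001100  (ones: 4)
Count of 1-rows = 8+8+4+4 = 24

24


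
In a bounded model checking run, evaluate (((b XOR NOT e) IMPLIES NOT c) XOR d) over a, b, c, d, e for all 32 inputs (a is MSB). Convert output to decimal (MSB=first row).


Formula: (((b XOR NOT e) IMPLIES NOT c) XOR d) over a, b, c, d, e (32 rows)
Evaluate each row (bits = a,b,c,d,e, MSB first):
  row 0 [00000]: (((0 XOR NOT 0) IMPLIES NOT 0) XOR 0) -> 1
  row 1 [00001]: (((0 XOR NOT 1) IMPLIES NOT 0) XOR 0) -> 1
  row 2 [00010]: (((0 XOR NOT 0) IMPLIES NOT 0) XOR 1) -> 0
  row 3 [00011]: (((0 XOR NOT 1) IMPLIES NOT 0) XOR 1) -> 0
  row 4 [00100]: (((0 XOR NOT 0) IMPLIES NOT 1) XOR 0) -> 0
  row 5 [00101]: (((0 XOR NOT 1) IMPLIES NOT 1) XOR 0) -> 1
  row 6 [00110]: (((0 XOR NOT 0) IMPLIES NOT 1) XOR 1) -> 1
  row 7 [00111]: (((0 XOR NOT 1) IMPLIES NOT 1) XOR 1) -> 0
  row 8 [01000]: (((1 XOR NOT 0) IMPLIES NOT 0) XOR 0) -> 1
  row 9 [01001]: (((1 XOR NOT 1) IMPLIES NOT 0) XOR 0) -> 1
  row 10 [01010]: (((1 XOR NOT 0) IMPLIES NOT 0) XOR 1) -> 0
  row 11 [01011]: (((1 XOR NOT 1) IMPLIES NOT 0) XOR 1) -> 0
  row 12 [01100]: (((1 XOR NOT 0) IMPLIES NOT 1) XOR 0) -> 1
  row 13 [01101]: (((1 XOR NOT 1) IMPLIES NOT 1) XOR 0) -> 0
  row 14 [01110]: (((1 XOR NOT 0) IMPLIES NOT 1) XOR 1) -> 0
  row 15 [01111]: (((1 XOR NOT 1) IMPLIES NOT 1) XOR 1) -> 1
  row 16 [10000]: (((0 XOR NOT 0) IMPLIES NOT 0) XOR 0) -> 1
  row 17 [10001]: (((0 XOR NOT 1) IMPLIES NOT 0) XOR 0) -> 1
  row 18 [10010]: (((0 XOR NOT 0) IMPLIES NOT 0) XOR 1) -> 0
  row 19 [10011]: (((0 XOR NOT 1) IMPLIES NOT 0) XOR 1) -> 0
  row 20 [10100]: (((0 XOR NOT 0) IMPLIES NOT 1) XOR 0) -> 0
  row 21 [10101]: (((0 XOR NOT 1) IMPLIES NOT 1) XOR 0) -> 1
  row 22 [10110]: (((0 XOR NOT 0) IMPLIES NOT 1) XOR 1) -> 1
  row 23 [10111]: (((0 XOR NOT 1) IMPLIES NOT 1) XOR 1) -> 0
  row 24 [11000]: (((1 XOR NOT 0) IMPLIES NOT 0) XOR 0) -> 1
  row 25 [11001]: (((1 XOR NOT 1) IMPLIES NOT 0) XOR 0) -> 1
  row 26 [11010]: (((1 XOR NOT 0) IMPLIES NOT 0) XOR 1) -> 0
  row 27 [11011]: (((1 XOR NOT 1) IMPLIES NOT 0) XOR 1) -> 0
  row 28 [11100]: (((1 XOR NOT 0) IMPLIES NOT 1) XOR 0) -> 1
  row 29 [11101]: (((1 XOR NOT 1) IMPLIES NOT 1) XOR 0) -> 0
  row 30 [11110]: (((1 XOR NOT 0) IMPLIES NOT 1) XOR 1) -> 0
  row 31 [11111]: (((1 XOR NOT 1) IMPLIES NOT 1) XOR 1) -> 1
Full result column, 4 rows per line (a,b,c fixed per line; d,e runs 00..11 left to right):
  rows 0-3 [a,b,c=000]: 1100  = hex C
  rows 4-7 [a,b,c=001]: 0110  = hex 6
  rows 8-11 [a,b,c=010]: 1100  = hex C
  rows 12-15 [a,b,c=011]: 1001  = hex 9
  rows 16-19 [a,b,c=100]: 1100  = hex C
  rows 20-23 [a,b,c=101]: 0110  = hex 6
  rows 24-27 [a,b,c=110]: 1100  = hex C
  rows 28-31 [a,b,c=111]: 1001  = hex 9
Output column (row 0 .. row 31) = 11000110110010011100011011001001
Output column grouped in 4s = 1100 0110 1100 1001 1100 0110 1100 1001 = 0xC6C9C6C9
Convert to decimal digit by digit (value = value*16 + digit):
  C -> 12
  12*16 + 6 = 198
  198*16 + 12 (C) = 3180
  3180*16 + 9 = 50889
  50889*16 + 12 (C) = 814236
  814236*16 + 6 = 13027782
  13027782*16 + 12 (C) = 208444524
  208444524*16 + 9 = 3335112393
Decimal = 3335112393

3335112393


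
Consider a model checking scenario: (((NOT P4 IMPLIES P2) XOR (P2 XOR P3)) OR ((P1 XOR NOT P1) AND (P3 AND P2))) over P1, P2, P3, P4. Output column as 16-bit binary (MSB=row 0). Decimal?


Formula: (((NOT P4 IMPLIES P2) XOR (P2 XOR P3)) OR ((P1 XOR NOT P1) AND (P3 AND P2))) over P1, P2, P3, P4 (16 rows)
Evaluate each row (bits = P1,P2,P3,P4, MSB first):
  row 0 [0000]: (((NOT 0 IMPLIES 0) XOR (0 XOR 0)) OR ((0 XOR NOT 0) AND (0 AND 0))) -> 0
  row 1 [0001]: (((NOT 1 IMPLIES 0) XOR (0 XOR 0)) OR ((0 XOR NOT 0) AND (0 AND 0))) -> 1
  row 2 [0010]: (((NOT 0 IMPLIES 0) XOR (0 XOR 1)) OR ((0 XOR NOT 0) AND (1 AND 0))) -> 1
  row 3 [0011]: (((NOT 1 IMPLIES 0) XOR (0 XOR 1)) OR ((0 XOR NOT 0) AND (1 AND 0))) -> 0
  row 4 [0100]: (((NOT 0 IMPLIES 1) XOR (1 XOR 0)) OR ((0 XOR NOT 0) AND (0 AND 1))) -> 0
  row 5 [0101]: (((NOT 1 IMPLIES 1) XOR (1 XOR 0)) OR ((0 XOR NOT 0) AND (0 AND 1))) -> 0
  row 6 [0110]: (((NOT 0 IMPLIES 1) XOR (1 XOR 1)) OR ((0 XOR NOT 0) AND (1 AND 1))) -> 1
  row 7 [0111]: (((NOT 1 IMPLIES 1) XOR (1 XOR 1)) OR ((0 XOR NOT 0) AND (1 AND 1))) -> 1
  row 8 [1000]: (((NOT 0 IMPLIES 0) XOR (0 XOR 0)) OR ((1 XOR NOT 1) AND (0 AND 0))) -> 0
  row 9 [1001]: (((NOT 1 IMPLIES 0) XOR (0 XOR 0)) OR ((1 XOR NOT 1) AND (0 AND 0))) -> 1
  row 10 [1010]: (((NOT 0 IMPLIES 0) XOR (0 XOR 1)) OR ((1 XOR NOT 1) AND (1 AND 0))) -> 1
  row 11 [1011]: (((NOT 1 IMPLIES 0) XOR (0 XOR 1)) OR ((1 XOR NOT 1) AND (1 AND 0))) -> 0
  row 12 [1100]: (((NOT 0 IMPLIES 1) XOR (1 XOR 0)) OR ((1 XOR NOT 1) AND (0 AND 1))) -> 0
  row 13 [1101]: (((NOT 1 IMPLIES 1) XOR (1 XOR 0)) OR ((1 XOR NOT 1) AND (0 AND 1))) -> 0
  row 14 [1110]: (((NOT 0 IMPLIES 1) XOR (1 XOR 1)) OR ((1 XOR NOT 1) AND (1 AND 1))) -> 1
  row 15 [1111]: (((NOT 1 IMPLIES 1) XOR (1 XOR 1)) OR ((1 XOR NOT 1) AND (1 AND 1))) -> 1
Full result column, 4 rows per line (P1,P2 fixed per line; P3,P4 runs 00..11 left to right):
  rows 0-3 [P1,P2=00]: 0110  = hex 6
  rows 4-7 [P1,P2=01]: 0011  = hex 3
  rows 8-11 [P1,P2=10]: 0110  = hex 6
  rows 12-15 [P1,P2=11]: 0011  = hex 3
Output column (row 0 .. row 15) = 0110001101100011
Output column grouped in 4s = 0110 0011 0110 0011 = 0x6363
Convert to decimal digit by digit (value = value*16 + digit):
  6 -> 6
  6*16 + 3 = 99
  99*16 + 6 = 1590
  1590*16 + 3 = 25443
Decimal = 25443

25443


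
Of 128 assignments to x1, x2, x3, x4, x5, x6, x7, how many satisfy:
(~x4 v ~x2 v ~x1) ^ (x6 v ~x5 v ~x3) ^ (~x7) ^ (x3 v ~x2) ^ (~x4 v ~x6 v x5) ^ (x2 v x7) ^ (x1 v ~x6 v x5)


CNF with 7 clauses over 7 vars (128 assignments).
An assignment satisfies CNF iff every clause has >=1 true literal.
Check each row (bits = x1,x2,x3,x4,x5,x6,x7; clause T/F shown):
  row 0 [0000000]: clauses=TTTTTFT -> 0
  row 1 [0000001]: clauses=TTFTTTT -> 0
  row 2 [0000010]: clauses=TTTTTFF -> 0
  row 3 [0000011]: clauses=TTFTTTF -> 0
  row 4 [0000100]: clauses=TTTTTFT -> 0
  (every remaining row is evaluated the same way; all 128 results are listed next)
Full result column, 8 rows per line (x1,x2,x3,x4 fixed per line; x5,x6,x7 runs 000..111 left to right):
  rows 0-7 [x1,x2,x3,x4=0000]: 00000000  (ones: 0)
  rows 8-15 [x1,x2,x3,x4=0001]: 00000000  (ones: 0)
  rows 16-23 [x1,x2,x3,x4=0010]: 00000000  (ones: 0)
  rows 24-31 [x1,x2,x3,x4=0011]: 00000000  (ones: 0)
  rows 32-39 [x1,x2,x3,x4=0100]: 00000000  (ones: 0)
  rows 40-47 [x1,x2,x3,x4=0101]: 00000000  (ones: 0)
  rows 48-55 [x1,x2,x3,x4=0110]: 10000010  (ones: 2)
  rows 56-63 [x1,x2,x3,x4=0111]: 10000010  (ones: 2)
  rows 64-71 [x1,x2,x3,x4=1000]: 00000000  (ones: 0)
  rows 72-79 [x1,x2,x3,x4=1001]: 00000000  (ones: 0)
  rows 80-87 [x1,x2,x3,x4=1010]: 00000000  (ones: 0)
  rows 88-95 [x1,x2,x3,x4=1011]: 00000000  (ones: 0)
  rows 96-103 [x1,x2,x3,x4=1100]: 00000000  (ones: 0)
  rows 104-111 [x1,x2,x3,x4=1101]: 00000000  (ones: 0)
  rows 112-119 [x1,x2,x3,x4=1110]: 10100010  (ones: 3)
  rows 120-127 [x1,x2,x3,x4=1111]: 00000000  (ones: 0)
Satisfying assignments = 0+0+0+0+0+0+2+2+0+0+0+0+0+0+3+0 = 7

7


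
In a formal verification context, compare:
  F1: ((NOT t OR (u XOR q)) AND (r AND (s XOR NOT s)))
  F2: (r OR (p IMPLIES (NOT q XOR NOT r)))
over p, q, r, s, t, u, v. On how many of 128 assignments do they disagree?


F1 = ((NOT t OR (u XOR q)) AND (r AND (s XOR NOT s)))
F2 = (r OR (p IMPLIES (NOT q XOR NOT r)))
Evaluate both on each of 128 rows (bits = p,q,r,s,t,u,v):
  row 0 [0000000]: F1=0 F2=1 (differ) -> 1
  row 1 [0000001]: F1=0 F2=1 (differ) -> 1
  row 2 [0000010]: F1=0 F2=1 (differ) -> 1
  row 3 [0000011]: F1=0 F2=1 (differ) -> 1
  row 4 [0000100]: F1=0 F2=1 (differ) -> 1
  (every remaining row is evaluated the same way; all 128 results are listed next)
Full result column, 8 rows per line (p,q,r,s fixed per line; t,u,v runs 000..111 left to right):
  rows 0-7 [p,q,r,s=0000]: 11111111  (ones: 8)
  rows 8-15 [p,q,r,s=0001]: 11111111  (ones: 8)
  rows 16-23 [p,q,r,s=0010]: 00001100  (ones: 2)
  rows 24-31 [p,q,r,s=0011]: 00001100  (ones: 2)
  rows 32-39 [p,q,r,s=0100]: 11111111  (ones: 8)
  rows 40-47 [p,q,r,s=0101]: 11111111  (ones: 8)
  rows 48-55 [p,q,r,s=0110]: 00000011  (ones: 2)
  rows 56-63 [p,q,r,s=0111]: 00000011  (ones: 2)
  rows 64-71 [p,q,r,s=1000]: 00000000  (ones: 0)
  rows 72-79 [p,q,r,s=1001]: 00000000  (ones: 0)
  rows 80-87 [p,q,r,s=1010]: 00001100  (ones: 2)
  rows 88-95 [p,q,r,s=1011]: 00001100  (ones: 2)
  rows 96-103 [p,q,r,s=1100]: 11111111  (ones: 8)
  rows 104-111 [p,q,r,s=1101]: 11111111  (ones: 8)
  rows 112-119 [p,q,r,s=1110]: 00000011  (ones: 2)
  rows 120-127 [p,q,r,s=1111]: 00000011  (ones: 2)
Disagreements = 8+8+2+2+8+8+2+2+0+0+2+2+8+8+2+2 = 64

64


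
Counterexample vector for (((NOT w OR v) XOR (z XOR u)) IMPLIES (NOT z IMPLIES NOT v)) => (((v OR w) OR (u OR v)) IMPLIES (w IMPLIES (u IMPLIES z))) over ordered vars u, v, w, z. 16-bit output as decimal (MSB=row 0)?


F1 = (((NOT w OR v) XOR (z XOR u)) IMPLIES (NOT z IMPLIES NOT v))
F2 = (((v OR w) OR (u OR v)) IMPLIES (w IMPLIES (u IMPLIES z)))
Counterexample to F1=>F2 is where F1=1 and F2=0.
Evaluate each row (bits = u,v,w,z, MSB first):
  row 0 [0000]: F1=1 F2=1 -> F1&~F2 -> 0
  row 1 [0001]: F1=1 F2=1 -> F1&~F2 -> 0
  row 2 [0010]: F1=1 F2=1 -> F1&~F2 -> 0
  row 3 [0011]: F1=1 F2=1 -> F1&~F2 -> 0
  row 4 [0100]: F1=0 F2=1 -> F1&~F2 -> 0
  row 5 [0101]: F1=1 F2=1 -> F1&~F2 -> 0
  row 6 [0110]: F1=0 F2=1 -> F1&~F2 -> 0
  row 7 [0111]: F1=1 F2=1 -> F1&~F2 -> 0
  row 8 [1000]: F1=1 F2=1 -> F1&~F2 -> 0
  row 9 [1001]: F1=1 F2=1 -> F1&~F2 -> 0
  row 10 [1010]: F1=1 F2=0 -> F1&~F2 -> 1
  row 11 [1011]: F1=1 F2=1 -> F1&~F2 -> 0
  row 12 [1100]: F1=1 F2=1 -> F1&~F2 -> 0
  row 13 [1101]: F1=1 F2=1 -> F1&~F2 -> 0
  row 14 [1110]: F1=1 F2=0 -> F1&~F2 -> 1
  row 15 [1111]: F1=1 F2=1 -> F1&~F2 -> 0
Full result column, 4 rows per line (u,v fixed per line; w,z runs 00..11 left to right):
  rows 0-3 [u,v=00]: 0000  = hex 0
  rows 4-7 [u,v=01]: 0000  = hex 0
  rows 8-11 [u,v=10]: 0010  = hex 2
  rows 12-15 [u,v=11]: 0010  = hex 2
Counterexample vector (row 0 .. row 15) = 0000000000100010
Output column grouped in 4s = 0000 0000 0010 0010 = 0x0022
Convert to decimal digit by digit (value = value*16 + digit):
  0 -> 0
  0*16 + 0 = 0
  0*16 + 2 = 2
  2*16 + 2 = 34
Decimal = 34

34


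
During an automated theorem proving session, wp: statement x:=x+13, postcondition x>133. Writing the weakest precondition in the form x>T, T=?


Formula: wp(x:=E, P) = P[E/x] (substitute E for x in postcondition)
Step 1: Postcondition: x>133
Step 2: Substitute x+13 for x: x+13>133
Step 3: Solve for x: x > 133-13 = 120

120


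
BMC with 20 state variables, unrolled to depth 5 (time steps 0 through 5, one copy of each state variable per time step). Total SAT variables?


BMC unrolls to depth k, creating one copy of each state var for steps 0..k.
Step count = 5 + 1 = 6 (steps 0 through 5)
Vars per step = 20
Total = 20 * 6 = 120

120


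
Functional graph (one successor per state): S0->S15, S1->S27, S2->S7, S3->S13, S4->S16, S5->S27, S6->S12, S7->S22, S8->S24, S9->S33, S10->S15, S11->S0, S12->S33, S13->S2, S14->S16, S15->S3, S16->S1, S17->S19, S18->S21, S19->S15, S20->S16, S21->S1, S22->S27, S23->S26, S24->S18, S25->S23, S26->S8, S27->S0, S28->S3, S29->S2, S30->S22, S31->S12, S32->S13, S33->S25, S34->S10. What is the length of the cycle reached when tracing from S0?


Trace from S0 until a state repeats:
  S0 -> S15 -> S3 -> S13 -> S2 -> S7 -> S22 -> S27 -> S0
S0 first seen at step 0, revisited at step 8.
Cycle length = 8 - 0 = 8

8


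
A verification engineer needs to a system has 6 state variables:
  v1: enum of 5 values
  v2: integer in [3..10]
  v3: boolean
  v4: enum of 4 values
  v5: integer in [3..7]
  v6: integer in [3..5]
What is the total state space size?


State space = product of domain sizes of all variables.
Domain sizes:
  v1 (enum of 5 values): 5
  v2 (integer in [3..10]): 8
  v3 (boolean): 2
  v4 (enum of 4 values): 4
  v5 (integer in [3..7]): 5
  v6 (integer in [3..5]): 3
Product = 5 * 8 * 2 * 4 * 5 * 3 = 4800

4800


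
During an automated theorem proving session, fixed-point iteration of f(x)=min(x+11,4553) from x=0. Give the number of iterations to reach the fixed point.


Step 1: x=0, cap=4553, increment=11
Step 2: x grows by 11 each step until capped at 4553; fixed point is x=4553
Step 3: iterations = ceil(4553/11) = 414

414


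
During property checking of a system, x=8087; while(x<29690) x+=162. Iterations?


Step 1: x goes from 8087 toward 29690 by 162; the body runs while x<29690, so iterations = ceil((bound-start)/step)
Step 2: Distance=21603
Step 3: ceil(21603/162)=134

134


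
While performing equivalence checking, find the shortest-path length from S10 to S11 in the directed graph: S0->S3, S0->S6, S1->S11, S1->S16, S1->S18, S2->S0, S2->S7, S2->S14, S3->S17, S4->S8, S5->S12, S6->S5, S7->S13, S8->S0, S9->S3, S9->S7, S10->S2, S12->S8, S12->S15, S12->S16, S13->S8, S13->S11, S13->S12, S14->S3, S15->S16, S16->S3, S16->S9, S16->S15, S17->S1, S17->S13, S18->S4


BFS layer-by-layer from S10:
  dist 0: {S10}
  dist 1: {S2}
  dist 2: {S0, S7, S14}
  dist 3: {S3, S6, S13}
  dist 4: {S5, S8, S11, S12, S17}
  -> S11 reached at distance 4
Shortest path length = 4

4


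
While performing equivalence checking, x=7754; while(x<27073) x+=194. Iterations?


Step 1: x goes from 7754 toward 27073 by 194; the body runs while x<27073, so iterations = ceil((bound-start)/step)
Step 2: Distance=19319
Step 3: ceil(19319/194)=100

100


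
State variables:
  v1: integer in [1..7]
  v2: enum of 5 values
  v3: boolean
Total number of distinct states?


State space = product of domain sizes of all variables.
Domain sizes:
  v1 (integer in [1..7]): 7
  v2 (enum of 5 values): 5
  v3 (boolean): 2
Product = 7 * 5 * 2 = 70

70


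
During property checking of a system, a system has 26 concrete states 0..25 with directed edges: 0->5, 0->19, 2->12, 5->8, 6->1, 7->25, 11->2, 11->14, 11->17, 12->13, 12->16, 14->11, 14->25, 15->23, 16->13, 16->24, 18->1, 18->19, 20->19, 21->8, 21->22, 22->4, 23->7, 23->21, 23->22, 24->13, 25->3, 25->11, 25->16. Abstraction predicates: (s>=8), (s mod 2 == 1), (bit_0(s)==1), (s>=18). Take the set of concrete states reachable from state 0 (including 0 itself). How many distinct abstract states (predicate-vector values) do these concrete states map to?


BFS from 0:
Concrete reachable: {0, 5, 8, 19}
Abstract via predicates (s>=8), (s mod 2 == 1), (bit_0(s)==1), (s>=18):
  (0,0,0,0) <- {0}
  (0,1,1,0) <- {5}
  (1,0,0,0) <- {8}
  (1,1,1,1) <- {19}
Distinct abstract states = 4

4


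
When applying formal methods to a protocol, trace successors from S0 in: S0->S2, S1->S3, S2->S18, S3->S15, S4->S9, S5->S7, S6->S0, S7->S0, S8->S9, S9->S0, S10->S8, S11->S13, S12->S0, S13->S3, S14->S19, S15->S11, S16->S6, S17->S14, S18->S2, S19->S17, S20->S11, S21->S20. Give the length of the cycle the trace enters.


Trace from S0 until a state repeats:
  S0 -> S2 -> S18 -> S2
S2 first seen at step 1, revisited at step 3.
Cycle length = 3 - 1 = 2

2


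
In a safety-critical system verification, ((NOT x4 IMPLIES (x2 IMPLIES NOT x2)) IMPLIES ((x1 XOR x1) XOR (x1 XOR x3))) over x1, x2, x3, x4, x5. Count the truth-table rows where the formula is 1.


Formula: ((NOT x4 IMPLIES (x2 IMPLIES NOT x2)) IMPLIES ((x1 XOR x1) XOR (x1 XOR x3))) over 5 vars (32 rows)
Evaluate each row (x1, x2, x3, x4, x5 as bits, MSB first):
  row 0 [00000]: ((NOT 0 IMPLIES (0 IMPLIES NOT 0)) IMPLIES ((0 XOR 0) XOR (0 XOR 0))) -> 0
  row 1 [00001]: ((NOT 0 IMPLIES (0 IMPLIES NOT 0)) IMPLIES ((0 XOR 0) XOR (0 XOR 0))) -> 0
  row 2 [00010]: ((NOT 1 IMPLIES (0 IMPLIES NOT 0)) IMPLIES ((0 XOR 0) XOR (0 XOR 0))) -> 0
  row 3 [00011]: ((NOT 1 IMPLIES (0 IMPLIES NOT 0)) IMPLIES ((0 XOR 0) XOR (0 XOR 0))) -> 0
  row 4 [00100]: ((NOT 0 IMPLIES (0 IMPLIES NOT 0)) IMPLIES ((0 XOR 0) XOR (0 XOR 1))) -> 1
  row 5 [00101]: ((NOT 0 IMPLIES (0 IMPLIES NOT 0)) IMPLIES ((0 XOR 0) XOR (0 XOR 1))) -> 1
  row 6 [00110]: ((NOT 1 IMPLIES (0 IMPLIES NOT 0)) IMPLIES ((0 XOR 0) XOR (0 XOR 1))) -> 1
  row 7 [00111]: ((NOT 1 IMPLIES (0 IMPLIES NOT 0)) IMPLIES ((0 XOR 0) XOR (0 XOR 1))) -> 1
  row 8 [01000]: ((NOT 0 IMPLIES (1 IMPLIES NOT 1)) IMPLIES ((0 XOR 0) XOR (0 XOR 0))) -> 1
  row 9 [01001]: ((NOT 0 IMPLIES (1 IMPLIES NOT 1)) IMPLIES ((0 XOR 0) XOR (0 XOR 0))) -> 1
  row 10 [01010]: ((NOT 1 IMPLIES (1 IMPLIES NOT 1)) IMPLIES ((0 XOR 0) XOR (0 XOR 0))) -> 0
  row 11 [01011]: ((NOT 1 IMPLIES (1 IMPLIES NOT 1)) IMPLIES ((0 XOR 0) XOR (0 XOR 0))) -> 0
  row 12 [01100]: ((NOT 0 IMPLIES (1 IMPLIES NOT 1)) IMPLIES ((0 XOR 0) XOR (0 XOR 1))) -> 1
  row 13 [01101]: ((NOT 0 IMPLIES (1 IMPLIES NOT 1)) IMPLIES ((0 XOR 0) XOR (0 XOR 1))) -> 1
  row 14 [01110]: ((NOT 1 IMPLIES (1 IMPLIES NOT 1)) IMPLIES ((0 XOR 0) XOR (0 XOR 1))) -> 1
  row 15 [01111]: ((NOT 1 IMPLIES (1 IMPLIES NOT 1)) IMPLIES ((0 XOR 0) XOR (0 XOR 1))) -> 1
  row 16 [10000]: ((NOT 0 IMPLIES (0 IMPLIES NOT 0)) IMPLIES ((1 XOR 1) XOR (1 XOR 0))) -> 1
  row 17 [10001]: ((NOT 0 IMPLIES (0 IMPLIES NOT 0)) IMPLIES ((1 XOR 1) XOR (1 XOR 0))) -> 1
  row 18 [10010]: ((NOT 1 IMPLIES (0 IMPLIES NOT 0)) IMPLIES ((1 XOR 1) XOR (1 XOR 0))) -> 1
  row 19 [10011]: ((NOT 1 IMPLIES (0 IMPLIES NOT 0)) IMPLIES ((1 XOR 1) XOR (1 XOR 0))) -> 1
  row 20 [10100]: ((NOT 0 IMPLIES (0 IMPLIES NOT 0)) IMPLIES ((1 XOR 1) XOR (1 XOR 1))) -> 0
  row 21 [10101]: ((NOT 0 IMPLIES (0 IMPLIES NOT 0)) IMPLIES ((1 XOR 1) XOR (1 XOR 1))) -> 0
  row 22 [10110]: ((NOT 1 IMPLIES (0 IMPLIES NOT 0)) IMPLIES ((1 XOR 1) XOR (1 XOR 1))) -> 0
  row 23 [10111]: ((NOT 1 IMPLIES (0 IMPLIES NOT 0)) IMPLIES ((1 XOR 1) XOR (1 XOR 1))) -> 0
  row 24 [11000]: ((NOT 0 IMPLIES (1 IMPLIES NOT 1)) IMPLIES ((1 XOR 1) XOR (1 XOR 0))) -> 1
  row 25 [11001]: ((NOT 0 IMPLIES (1 IMPLIES NOT 1)) IMPLIES ((1 XOR 1) XOR (1 XOR 0))) -> 1
  row 26 [11010]: ((NOT 1 IMPLIES (1 IMPLIES NOT 1)) IMPLIES ((1 XOR 1) XOR (1 XOR 0))) -> 1
  row 27 [11011]: ((NOT 1 IMPLIES (1 IMPLIES NOT 1)) IMPLIES ((1 XOR 1) XOR (1 XOR 0))) -> 1
  row 28 [11100]: ((NOT 0 IMPLIES (1 IMPLIES NOT 1)) IMPLIES ((1 XOR 1) XOR (1 XOR 1))) -> 1
  row 29 [11101]: ((NOT 0 IMPLIES (1 IMPLIES NOT 1)) IMPLIES ((1 XOR 1) XOR (1 XOR 1))) -> 1
  row 30 [11110]: ((NOT 1 IMPLIES (1 IMPLIES NOT 1)) IMPLIES ((1 XOR 1) XOR (1 XOR 1))) -> 0
  row 31 [11111]: ((NOT 1 IMPLIES (1 IMPLIES NOT 1)) IMPLIES ((1 XOR 1) XOR (1 XOR 1))) -> 0
Full result column, 8 rows per line (x1,x2 fixed per line; x3,x4,x5 runs 000..111 left to right):
  rows 0-7 [x1,x2=00]: 00001111  (ones: 4)
  rows 8-15 [x1,x2=01]: 11001111  (ones: 6)
  rows 16-23 [x1,x2=10]: 11110000  (ones: 4)
  rows 24-31 [x1,x2=11]: 11111100  (ones: 6)
Count of 1-rows = 4+6+4+6 = 20

20


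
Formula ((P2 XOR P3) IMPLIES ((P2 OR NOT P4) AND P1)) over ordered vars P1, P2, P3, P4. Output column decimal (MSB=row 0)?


Formula: ((P2 XOR P3) IMPLIES ((P2 OR NOT P4) AND P1)) over P1, P2, P3, P4 (16 rows)
Evaluate each row (bits = P1,P2,P3,P4, MSB first):
  row 0 [0000]: ((0 XOR 0) IMPLIES ((0 OR NOT 0) AND 0)) -> 1
  row 1 [0001]: ((0 XOR 0) IMPLIES ((0 OR NOT 1) AND 0)) -> 1
  row 2 [0010]: ((0 XOR 1) IMPLIES ((0 OR NOT 0) AND 0)) -> 0
  row 3 [0011]: ((0 XOR 1) IMPLIES ((0 OR NOT 1) AND 0)) -> 0
  row 4 [0100]: ((1 XOR 0) IMPLIES ((1 OR NOT 0) AND 0)) -> 0
  row 5 [0101]: ((1 XOR 0) IMPLIES ((1 OR NOT 1) AND 0)) -> 0
  row 6 [0110]: ((1 XOR 1) IMPLIES ((1 OR NOT 0) AND 0)) -> 1
  row 7 [0111]: ((1 XOR 1) IMPLIES ((1 OR NOT 1) AND 0)) -> 1
  row 8 [1000]: ((0 XOR 0) IMPLIES ((0 OR NOT 0) AND 1)) -> 1
  row 9 [1001]: ((0 XOR 0) IMPLIES ((0 OR NOT 1) AND 1)) -> 1
  row 10 [1010]: ((0 XOR 1) IMPLIES ((0 OR NOT 0) AND 1)) -> 1
  row 11 [1011]: ((0 XOR 1) IMPLIES ((0 OR NOT 1) AND 1)) -> 0
  row 12 [1100]: ((1 XOR 0) IMPLIES ((1 OR NOT 0) AND 1)) -> 1
  row 13 [1101]: ((1 XOR 0) IMPLIES ((1 OR NOT 1) AND 1)) -> 1
  row 14 [1110]: ((1 XOR 1) IMPLIES ((1 OR NOT 0) AND 1)) -> 1
  row 15 [1111]: ((1 XOR 1) IMPLIES ((1 OR NOT 1) AND 1)) -> 1
Full result column, 4 rows per line (P1,P2 fixed per line; P3,P4 runs 00..11 left to right):
  rows 0-3 [P1,P2=00]: 1100  = hex C
  rows 4-7 [P1,P2=01]: 0011  = hex 3
  rows 8-11 [P1,P2=10]: 1110  = hex E
  rows 12-15 [P1,P2=11]: 1111  = hex F
Output column (row 0 .. row 15) = 1100001111101111
Output column grouped in 4s = 1100 0011 1110 1111 = 0xC3EF
Convert to decimal digit by digit (value = value*16 + digit):
  C -> 12
  12*16 + 3 = 195
  195*16 + 14 (E) = 3134
  3134*16 + 15 (F) = 50159
Decimal = 50159

50159


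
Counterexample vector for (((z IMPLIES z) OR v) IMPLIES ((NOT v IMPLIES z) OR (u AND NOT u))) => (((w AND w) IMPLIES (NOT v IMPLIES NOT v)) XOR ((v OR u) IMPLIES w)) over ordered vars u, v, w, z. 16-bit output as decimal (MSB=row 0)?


F1 = (((z IMPLIES z) OR v) IMPLIES ((NOT v IMPLIES z) OR (u AND NOT u)))
F2 = (((w AND w) IMPLIES (NOT v IMPLIES NOT v)) XOR ((v OR u) IMPLIES w))
Counterexample to F1=>F2 is where F1=1 and F2=0.
Evaluate each row (bits = u,v,w,z, MSB first):
  row 0 [0000]: F1=0 F2=0 -> F1&~F2 -> 0
  row 1 [0001]: F1=1 F2=0 -> F1&~F2 -> 1
  row 2 [0010]: F1=0 F2=0 -> F1&~F2 -> 0
  row 3 [0011]: F1=1 F2=0 -> F1&~F2 -> 1
  row 4 [0100]: F1=1 F2=1 -> F1&~F2 -> 0
  row 5 [0101]: F1=1 F2=1 -> F1&~F2 -> 0
  row 6 [0110]: F1=1 F2=0 -> F1&~F2 -> 1
  row 7 [0111]: F1=1 F2=0 -> F1&~F2 -> 1
  row 8 [1000]: F1=0 F2=1 -> F1&~F2 -> 0
  row 9 [1001]: F1=1 F2=1 -> F1&~F2 -> 0
  row 10 [1010]: F1=0 F2=0 -> F1&~F2 -> 0
  row 11 [1011]: F1=1 F2=0 -> F1&~F2 -> 1
  row 12 [1100]: F1=1 F2=1 -> F1&~F2 -> 0
  row 13 [1101]: F1=1 F2=1 -> F1&~F2 -> 0
  row 14 [1110]: F1=1 F2=0 -> F1&~F2 -> 1
  row 15 [1111]: F1=1 F2=0 -> F1&~F2 -> 1
Full result column, 4 rows per line (u,v fixed per line; w,z runs 00..11 left to right):
  rows 0-3 [u,v=00]: 0101  = hex 5
  rows 4-7 [u,v=01]: 0011  = hex 3
  rows 8-11 [u,v=10]: 0001  = hex 1
  rows 12-15 [u,v=11]: 0011  = hex 3
Counterexample vector (row 0 .. row 15) = 0101001100010011
Output column grouped in 4s = 0101 0011 0001 0011 = 0x5313
Convert to decimal digit by digit (value = value*16 + digit):
  5 -> 5
  5*16 + 3 = 83
  83*16 + 1 = 1329
  1329*16 + 3 = 21267
Decimal = 21267

21267


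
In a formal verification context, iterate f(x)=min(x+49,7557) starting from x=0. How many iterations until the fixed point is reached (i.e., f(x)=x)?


Step 1: x=0, cap=7557, increment=49
Step 2: x grows by 49 each step until capped at 7557; fixed point is x=7557
Step 3: iterations = ceil(7557/49) = 155

155


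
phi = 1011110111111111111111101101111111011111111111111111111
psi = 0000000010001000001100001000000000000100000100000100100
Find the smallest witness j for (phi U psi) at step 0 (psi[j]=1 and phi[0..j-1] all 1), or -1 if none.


(phi U psi) at 0: need smallest j with psi[j]=1 and phi[i]=1 for all i in [0,j).
Scan from step 0:
  step 0: phi=1, psi=0 -> continue
  step 1: phi=0 -> phi-prefix broken from here
  step 8: psi=1 but phi already failed -> not a witness
  step 12: psi=1 but phi already failed -> not a witness
  step 18: psi=1 but phi already failed -> not a witness
  step 19: psi=1 but phi already failed -> not a witness
  step 24: psi=1 but phi already failed -> not a witness
  step 37: psi=1 but phi already failed -> not a witness
  step 43: psi=1 but phi already failed -> not a witness
  step 49: psi=1 but phi already failed -> not a witness
  step 52: psi=1 but phi already failed -> not a witness
  end of trace: no witness -> -1
Witness step = -1

-1
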